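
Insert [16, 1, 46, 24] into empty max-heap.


Insert 16: [16]
Insert 1: [16, 1]
Insert 46: [46, 1, 16]
Insert 24: [46, 24, 16, 1]

Final heap: [46, 24, 16, 1]


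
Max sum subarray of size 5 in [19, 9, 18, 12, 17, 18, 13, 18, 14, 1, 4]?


[0:5]: 75
[1:6]: 74
[2:7]: 78
[3:8]: 78
[4:9]: 80
[5:10]: 64
[6:11]: 50

Max: 80 at [4:9]


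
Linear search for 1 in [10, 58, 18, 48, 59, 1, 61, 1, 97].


i=0: 10!=1
i=1: 58!=1
i=2: 18!=1
i=3: 48!=1
i=4: 59!=1
i=5: 1==1 found!

Found at 5, 6 comps


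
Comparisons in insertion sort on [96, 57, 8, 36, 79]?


Algorithm: insertion sort
Input: [96, 57, 8, 36, 79]
Sorted: [8, 36, 57, 79, 96]

8


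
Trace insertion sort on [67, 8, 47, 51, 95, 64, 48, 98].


Initial: [67, 8, 47, 51, 95, 64, 48, 98]
Insert 8: [8, 67, 47, 51, 95, 64, 48, 98]
Insert 47: [8, 47, 67, 51, 95, 64, 48, 98]
Insert 51: [8, 47, 51, 67, 95, 64, 48, 98]
Insert 95: [8, 47, 51, 67, 95, 64, 48, 98]
Insert 64: [8, 47, 51, 64, 67, 95, 48, 98]
Insert 48: [8, 47, 48, 51, 64, 67, 95, 98]
Insert 98: [8, 47, 48, 51, 64, 67, 95, 98]

Sorted: [8, 47, 48, 51, 64, 67, 95, 98]


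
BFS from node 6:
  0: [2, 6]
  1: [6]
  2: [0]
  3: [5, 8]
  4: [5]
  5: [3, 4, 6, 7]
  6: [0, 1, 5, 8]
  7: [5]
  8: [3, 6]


Visit 6, enqueue [0, 1, 5, 8]
Visit 0, enqueue [2]
Visit 1, enqueue []
Visit 5, enqueue [3, 4, 7]
Visit 8, enqueue []
Visit 2, enqueue []
Visit 3, enqueue []
Visit 4, enqueue []
Visit 7, enqueue []

BFS order: [6, 0, 1, 5, 8, 2, 3, 4, 7]


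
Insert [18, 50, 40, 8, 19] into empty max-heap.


Insert 18: [18]
Insert 50: [50, 18]
Insert 40: [50, 18, 40]
Insert 8: [50, 18, 40, 8]
Insert 19: [50, 19, 40, 8, 18]

Final heap: [50, 19, 40, 8, 18]


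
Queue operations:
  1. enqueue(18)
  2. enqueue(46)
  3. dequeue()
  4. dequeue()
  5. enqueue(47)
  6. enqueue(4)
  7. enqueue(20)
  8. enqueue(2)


enqueue(18) -> [18]
enqueue(46) -> [18, 46]
dequeue()->18, [46]
dequeue()->46, []
enqueue(47) -> [47]
enqueue(4) -> [47, 4]
enqueue(20) -> [47, 4, 20]
enqueue(2) -> [47, 4, 20, 2]

Final queue: [47, 4, 20, 2]


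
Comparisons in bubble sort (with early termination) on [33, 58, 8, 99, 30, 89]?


Algorithm: bubble sort (with early termination)
Input: [33, 58, 8, 99, 30, 89]
Sorted: [8, 30, 33, 58, 89, 99]

14


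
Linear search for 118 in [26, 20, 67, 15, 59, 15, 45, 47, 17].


i=0: 26!=118
i=1: 20!=118
i=2: 67!=118
i=3: 15!=118
i=4: 59!=118
i=5: 15!=118
i=6: 45!=118
i=7: 47!=118
i=8: 17!=118

Not found, 9 comps


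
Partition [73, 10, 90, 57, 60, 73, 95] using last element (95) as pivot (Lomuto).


Pivot: 95
  73 <= 95: advance i (no swap)
  10 <= 95: advance i (no swap)
  90 <= 95: advance i (no swap)
  57 <= 95: advance i (no swap)
  60 <= 95: advance i (no swap)
  73 <= 95: advance i (no swap)
Place pivot at 6: [73, 10, 90, 57, 60, 73, 95]

Partitioned: [73, 10, 90, 57, 60, 73, 95]


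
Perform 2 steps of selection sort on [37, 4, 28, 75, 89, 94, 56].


Initial: [37, 4, 28, 75, 89, 94, 56]
Step 1: min=4 at 1
  Swap: [4, 37, 28, 75, 89, 94, 56]
Step 2: min=28 at 2
  Swap: [4, 28, 37, 75, 89, 94, 56]

After 2 steps: [4, 28, 37, 75, 89, 94, 56]


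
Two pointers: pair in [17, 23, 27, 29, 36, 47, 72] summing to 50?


lo=0(17)+hi=6(72)=89
lo=0(17)+hi=5(47)=64
lo=0(17)+hi=4(36)=53
lo=0(17)+hi=3(29)=46
lo=1(23)+hi=3(29)=52
lo=1(23)+hi=2(27)=50

Yes: 23+27=50


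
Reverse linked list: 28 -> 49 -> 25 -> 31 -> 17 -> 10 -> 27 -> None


Step 1: curr=28, set curr.next=prev(None) | reversed so far: 28
Step 2: curr=49, set curr.next=prev(28) | reversed so far: 49 -> 28
Step 3: curr=25, set curr.next=prev(49) | reversed so far: 25 -> 49 -> 28
Step 4: curr=31, set curr.next=prev(25) | reversed so far: 31 -> 25 -> 49 -> 28
Step 5: curr=17, set curr.next=prev(31) | reversed so far: 17 -> 31 -> 25 -> 49 -> 28
Step 6: curr=10, set curr.next=prev(17) | reversed so far: 10 -> 17 -> 31 -> 25 -> 49 -> 28
Step 7: curr=27, set curr.next=prev(10) | reversed so far: 27 -> 10 -> 17 -> 31 -> 25 -> 49 -> 28

27 -> 10 -> 17 -> 31 -> 25 -> 49 -> 28 -> None


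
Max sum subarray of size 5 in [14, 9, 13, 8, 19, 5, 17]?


[0:5]: 63
[1:6]: 54
[2:7]: 62

Max: 63 at [0:5]


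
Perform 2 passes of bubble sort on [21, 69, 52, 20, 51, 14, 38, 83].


Initial: [21, 69, 52, 20, 51, 14, 38, 83]
Pass 1: [21, 52, 20, 51, 14, 38, 69, 83] (5 swaps)
Pass 2: [21, 20, 51, 14, 38, 52, 69, 83] (4 swaps)

After 2 passes: [21, 20, 51, 14, 38, 52, 69, 83]


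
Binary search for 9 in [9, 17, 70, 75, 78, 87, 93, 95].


Step 1: lo=0, hi=7, mid=3, val=75
Step 2: lo=0, hi=2, mid=1, val=17
Step 3: lo=0, hi=0, mid=0, val=9

Found at index 0


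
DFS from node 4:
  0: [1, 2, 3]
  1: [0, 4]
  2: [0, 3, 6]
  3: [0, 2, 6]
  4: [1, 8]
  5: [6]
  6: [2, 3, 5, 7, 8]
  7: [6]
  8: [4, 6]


Visit 4, push [8, 1]
Visit 1, push [0]
Visit 0, push [3, 2]
Visit 2, push [6, 3]
Visit 3, push [6]
Visit 6, push [8, 7, 5]
Visit 5, push []
Visit 7, push []
Visit 8, push []

DFS order: [4, 1, 0, 2, 3, 6, 5, 7, 8]


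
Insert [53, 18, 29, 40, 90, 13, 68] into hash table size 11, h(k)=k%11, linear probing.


Insert 53: h=9 -> slot 9
Insert 18: h=7 -> slot 7
Insert 29: h=7, 1 probes -> slot 8
Insert 40: h=7, 3 probes -> slot 10
Insert 90: h=2 -> slot 2
Insert 13: h=2, 1 probes -> slot 3
Insert 68: h=2, 2 probes -> slot 4

Table: [None, None, 90, 13, 68, None, None, 18, 29, 53, 40]


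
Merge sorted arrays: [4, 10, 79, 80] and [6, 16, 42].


Take 4 from A
Take 6 from B
Take 10 from A
Take 16 from B
Take 42 from B

Merged: [4, 6, 10, 16, 42, 79, 80]


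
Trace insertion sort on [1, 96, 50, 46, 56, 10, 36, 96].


Initial: [1, 96, 50, 46, 56, 10, 36, 96]
Insert 96: [1, 96, 50, 46, 56, 10, 36, 96]
Insert 50: [1, 50, 96, 46, 56, 10, 36, 96]
Insert 46: [1, 46, 50, 96, 56, 10, 36, 96]
Insert 56: [1, 46, 50, 56, 96, 10, 36, 96]
Insert 10: [1, 10, 46, 50, 56, 96, 36, 96]
Insert 36: [1, 10, 36, 46, 50, 56, 96, 96]
Insert 96: [1, 10, 36, 46, 50, 56, 96, 96]

Sorted: [1, 10, 36, 46, 50, 56, 96, 96]


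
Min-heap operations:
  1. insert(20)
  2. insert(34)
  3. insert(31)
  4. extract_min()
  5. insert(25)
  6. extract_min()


insert(20) -> [20]
insert(34) -> [20, 34]
insert(31) -> [20, 34, 31]
extract_min()->20, [31, 34]
insert(25) -> [25, 34, 31]
extract_min()->25, [31, 34]

Final heap: [31, 34]


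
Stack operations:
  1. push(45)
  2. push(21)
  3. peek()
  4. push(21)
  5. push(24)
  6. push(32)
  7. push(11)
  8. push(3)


push(45) -> [45]
push(21) -> [45, 21]
peek()->21
push(21) -> [45, 21, 21]
push(24) -> [45, 21, 21, 24]
push(32) -> [45, 21, 21, 24, 32]
push(11) -> [45, 21, 21, 24, 32, 11]
push(3) -> [45, 21, 21, 24, 32, 11, 3]

Final stack: [45, 21, 21, 24, 32, 11, 3]


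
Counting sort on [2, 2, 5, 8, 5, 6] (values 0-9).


Input: [2, 2, 5, 8, 5, 6]
Counts: [0, 0, 2, 0, 0, 2, 1, 0, 1, 0]

Sorted: [2, 2, 5, 5, 6, 8]


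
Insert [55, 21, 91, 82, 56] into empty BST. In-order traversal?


Insert 55: root
Insert 21: L from 55
Insert 91: R from 55
Insert 82: R from 55 -> L from 91
Insert 56: R from 55 -> L from 91 -> L from 82

In-order: [21, 55, 56, 82, 91]


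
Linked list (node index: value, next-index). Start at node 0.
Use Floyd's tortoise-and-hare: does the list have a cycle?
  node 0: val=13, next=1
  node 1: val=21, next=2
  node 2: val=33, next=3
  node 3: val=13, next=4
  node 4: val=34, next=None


Floyd's tortoise (slow, +1) and hare (fast, +2):
  init: slow=0, fast=0
  step 1: slow=1, fast=2
  step 2: slow=2, fast=4
  step 3: fast -> None, no cycle

Cycle: no


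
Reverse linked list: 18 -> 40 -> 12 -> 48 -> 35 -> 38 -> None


Step 1: curr=18, set curr.next=prev(None) | reversed so far: 18
Step 2: curr=40, set curr.next=prev(18) | reversed so far: 40 -> 18
Step 3: curr=12, set curr.next=prev(40) | reversed so far: 12 -> 40 -> 18
Step 4: curr=48, set curr.next=prev(12) | reversed so far: 48 -> 12 -> 40 -> 18
Step 5: curr=35, set curr.next=prev(48) | reversed so far: 35 -> 48 -> 12 -> 40 -> 18
Step 6: curr=38, set curr.next=prev(35) | reversed so far: 38 -> 35 -> 48 -> 12 -> 40 -> 18

38 -> 35 -> 48 -> 12 -> 40 -> 18 -> None


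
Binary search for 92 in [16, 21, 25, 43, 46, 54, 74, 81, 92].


Step 1: lo=0, hi=8, mid=4, val=46
Step 2: lo=5, hi=8, mid=6, val=74
Step 3: lo=7, hi=8, mid=7, val=81
Step 4: lo=8, hi=8, mid=8, val=92

Found at index 8


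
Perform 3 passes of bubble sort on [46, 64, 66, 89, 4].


Initial: [46, 64, 66, 89, 4]
Pass 1: [46, 64, 66, 4, 89] (1 swaps)
Pass 2: [46, 64, 4, 66, 89] (1 swaps)
Pass 3: [46, 4, 64, 66, 89] (1 swaps)

After 3 passes: [46, 4, 64, 66, 89]


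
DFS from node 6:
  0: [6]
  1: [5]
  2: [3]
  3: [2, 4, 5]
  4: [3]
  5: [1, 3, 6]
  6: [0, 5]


Visit 6, push [5, 0]
Visit 0, push []
Visit 5, push [3, 1]
Visit 1, push []
Visit 3, push [4, 2]
Visit 2, push []
Visit 4, push []

DFS order: [6, 0, 5, 1, 3, 2, 4]


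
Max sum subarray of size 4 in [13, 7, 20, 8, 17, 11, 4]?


[0:4]: 48
[1:5]: 52
[2:6]: 56
[3:7]: 40

Max: 56 at [2:6]


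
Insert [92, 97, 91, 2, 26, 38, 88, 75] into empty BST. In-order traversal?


Insert 92: root
Insert 97: R from 92
Insert 91: L from 92
Insert 2: L from 92 -> L from 91
Insert 26: L from 92 -> L from 91 -> R from 2
Insert 38: L from 92 -> L from 91 -> R from 2 -> R from 26
Insert 88: L from 92 -> L from 91 -> R from 2 -> R from 26 -> R from 38
Insert 75: L from 92 -> L from 91 -> R from 2 -> R from 26 -> R from 38 -> L from 88

In-order: [2, 26, 38, 75, 88, 91, 92, 97]


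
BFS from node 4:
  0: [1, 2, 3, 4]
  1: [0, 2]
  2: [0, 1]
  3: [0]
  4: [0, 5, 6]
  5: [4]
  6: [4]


Visit 4, enqueue [0, 5, 6]
Visit 0, enqueue [1, 2, 3]
Visit 5, enqueue []
Visit 6, enqueue []
Visit 1, enqueue []
Visit 2, enqueue []
Visit 3, enqueue []

BFS order: [4, 0, 5, 6, 1, 2, 3]


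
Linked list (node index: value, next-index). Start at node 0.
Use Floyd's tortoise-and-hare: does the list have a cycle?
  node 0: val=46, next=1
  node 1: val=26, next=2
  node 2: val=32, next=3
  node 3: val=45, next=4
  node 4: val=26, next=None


Floyd's tortoise (slow, +1) and hare (fast, +2):
  init: slow=0, fast=0
  step 1: slow=1, fast=2
  step 2: slow=2, fast=4
  step 3: fast -> None, no cycle

Cycle: no


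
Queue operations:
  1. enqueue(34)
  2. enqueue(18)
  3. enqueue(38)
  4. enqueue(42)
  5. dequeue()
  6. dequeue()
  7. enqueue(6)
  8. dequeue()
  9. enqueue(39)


enqueue(34) -> [34]
enqueue(18) -> [34, 18]
enqueue(38) -> [34, 18, 38]
enqueue(42) -> [34, 18, 38, 42]
dequeue()->34, [18, 38, 42]
dequeue()->18, [38, 42]
enqueue(6) -> [38, 42, 6]
dequeue()->38, [42, 6]
enqueue(39) -> [42, 6, 39]

Final queue: [42, 6, 39]


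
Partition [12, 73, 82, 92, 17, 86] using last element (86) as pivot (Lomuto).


Pivot: 86
  12 <= 86: advance i (no swap)
  73 <= 86: advance i (no swap)
  82 <= 86: advance i (no swap)
  17 <= 86: swap -> [12, 73, 82, 17, 92, 86]
Place pivot at 4: [12, 73, 82, 17, 86, 92]

Partitioned: [12, 73, 82, 17, 86, 92]


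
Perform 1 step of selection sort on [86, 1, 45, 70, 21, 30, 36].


Initial: [86, 1, 45, 70, 21, 30, 36]
Step 1: min=1 at 1
  Swap: [1, 86, 45, 70, 21, 30, 36]

After 1 step: [1, 86, 45, 70, 21, 30, 36]


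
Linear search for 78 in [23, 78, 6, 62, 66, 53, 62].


i=0: 23!=78
i=1: 78==78 found!

Found at 1, 2 comps


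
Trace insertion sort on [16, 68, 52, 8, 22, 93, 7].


Initial: [16, 68, 52, 8, 22, 93, 7]
Insert 68: [16, 68, 52, 8, 22, 93, 7]
Insert 52: [16, 52, 68, 8, 22, 93, 7]
Insert 8: [8, 16, 52, 68, 22, 93, 7]
Insert 22: [8, 16, 22, 52, 68, 93, 7]
Insert 93: [8, 16, 22, 52, 68, 93, 7]
Insert 7: [7, 8, 16, 22, 52, 68, 93]

Sorted: [7, 8, 16, 22, 52, 68, 93]


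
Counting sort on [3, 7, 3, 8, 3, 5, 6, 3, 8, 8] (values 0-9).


Input: [3, 7, 3, 8, 3, 5, 6, 3, 8, 8]
Counts: [0, 0, 0, 4, 0, 1, 1, 1, 3, 0]

Sorted: [3, 3, 3, 3, 5, 6, 7, 8, 8, 8]


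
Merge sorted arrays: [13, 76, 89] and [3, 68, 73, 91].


Take 3 from B
Take 13 from A
Take 68 from B
Take 73 from B
Take 76 from A
Take 89 from A

Merged: [3, 13, 68, 73, 76, 89, 91]


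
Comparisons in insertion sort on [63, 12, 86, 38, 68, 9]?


Algorithm: insertion sort
Input: [63, 12, 86, 38, 68, 9]
Sorted: [9, 12, 38, 63, 68, 86]

12


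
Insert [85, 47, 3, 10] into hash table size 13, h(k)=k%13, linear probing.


Insert 85: h=7 -> slot 7
Insert 47: h=8 -> slot 8
Insert 3: h=3 -> slot 3
Insert 10: h=10 -> slot 10

Table: [None, None, None, 3, None, None, None, 85, 47, None, 10, None, None]


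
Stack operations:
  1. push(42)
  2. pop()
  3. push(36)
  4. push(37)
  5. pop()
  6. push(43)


push(42) -> [42]
pop()->42, []
push(36) -> [36]
push(37) -> [36, 37]
pop()->37, [36]
push(43) -> [36, 43]

Final stack: [36, 43]


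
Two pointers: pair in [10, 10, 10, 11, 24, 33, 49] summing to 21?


lo=0(10)+hi=6(49)=59
lo=0(10)+hi=5(33)=43
lo=0(10)+hi=4(24)=34
lo=0(10)+hi=3(11)=21

Yes: 10+11=21


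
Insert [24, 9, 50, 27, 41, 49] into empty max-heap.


Insert 24: [24]
Insert 9: [24, 9]
Insert 50: [50, 9, 24]
Insert 27: [50, 27, 24, 9]
Insert 41: [50, 41, 24, 9, 27]
Insert 49: [50, 41, 49, 9, 27, 24]

Final heap: [50, 41, 49, 9, 27, 24]


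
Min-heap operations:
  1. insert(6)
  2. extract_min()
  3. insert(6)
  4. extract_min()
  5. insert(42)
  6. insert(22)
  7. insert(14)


insert(6) -> [6]
extract_min()->6, []
insert(6) -> [6]
extract_min()->6, []
insert(42) -> [42]
insert(22) -> [22, 42]
insert(14) -> [14, 42, 22]

Final heap: [14, 42, 22]


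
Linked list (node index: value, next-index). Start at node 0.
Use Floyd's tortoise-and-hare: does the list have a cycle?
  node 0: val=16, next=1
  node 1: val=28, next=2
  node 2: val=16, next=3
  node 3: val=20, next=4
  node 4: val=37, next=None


Floyd's tortoise (slow, +1) and hare (fast, +2):
  init: slow=0, fast=0
  step 1: slow=1, fast=2
  step 2: slow=2, fast=4
  step 3: fast -> None, no cycle

Cycle: no


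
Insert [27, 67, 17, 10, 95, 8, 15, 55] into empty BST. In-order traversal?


Insert 27: root
Insert 67: R from 27
Insert 17: L from 27
Insert 10: L from 27 -> L from 17
Insert 95: R from 27 -> R from 67
Insert 8: L from 27 -> L from 17 -> L from 10
Insert 15: L from 27 -> L from 17 -> R from 10
Insert 55: R from 27 -> L from 67

In-order: [8, 10, 15, 17, 27, 55, 67, 95]


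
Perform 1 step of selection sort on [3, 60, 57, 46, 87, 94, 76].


Initial: [3, 60, 57, 46, 87, 94, 76]
Step 1: min=3 at 0
  Swap: [3, 60, 57, 46, 87, 94, 76]

After 1 step: [3, 60, 57, 46, 87, 94, 76]


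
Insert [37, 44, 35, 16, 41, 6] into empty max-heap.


Insert 37: [37]
Insert 44: [44, 37]
Insert 35: [44, 37, 35]
Insert 16: [44, 37, 35, 16]
Insert 41: [44, 41, 35, 16, 37]
Insert 6: [44, 41, 35, 16, 37, 6]

Final heap: [44, 41, 35, 16, 37, 6]


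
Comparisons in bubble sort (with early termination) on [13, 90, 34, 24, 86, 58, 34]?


Algorithm: bubble sort (with early termination)
Input: [13, 90, 34, 24, 86, 58, 34]
Sorted: [13, 24, 34, 34, 58, 86, 90]

18


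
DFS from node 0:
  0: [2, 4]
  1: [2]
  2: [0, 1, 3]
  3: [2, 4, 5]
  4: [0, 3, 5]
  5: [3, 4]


Visit 0, push [4, 2]
Visit 2, push [3, 1]
Visit 1, push []
Visit 3, push [5, 4]
Visit 4, push [5]
Visit 5, push []

DFS order: [0, 2, 1, 3, 4, 5]


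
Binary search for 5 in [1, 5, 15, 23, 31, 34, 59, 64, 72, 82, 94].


Step 1: lo=0, hi=10, mid=5, val=34
Step 2: lo=0, hi=4, mid=2, val=15
Step 3: lo=0, hi=1, mid=0, val=1
Step 4: lo=1, hi=1, mid=1, val=5

Found at index 1


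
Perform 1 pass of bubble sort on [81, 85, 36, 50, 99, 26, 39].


Initial: [81, 85, 36, 50, 99, 26, 39]
Pass 1: [81, 36, 50, 85, 26, 39, 99] (4 swaps)

After 1 pass: [81, 36, 50, 85, 26, 39, 99]


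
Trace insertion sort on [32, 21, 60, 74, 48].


Initial: [32, 21, 60, 74, 48]
Insert 21: [21, 32, 60, 74, 48]
Insert 60: [21, 32, 60, 74, 48]
Insert 74: [21, 32, 60, 74, 48]
Insert 48: [21, 32, 48, 60, 74]

Sorted: [21, 32, 48, 60, 74]


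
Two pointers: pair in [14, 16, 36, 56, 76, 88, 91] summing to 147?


lo=0(14)+hi=6(91)=105
lo=1(16)+hi=6(91)=107
lo=2(36)+hi=6(91)=127
lo=3(56)+hi=6(91)=147

Yes: 56+91=147


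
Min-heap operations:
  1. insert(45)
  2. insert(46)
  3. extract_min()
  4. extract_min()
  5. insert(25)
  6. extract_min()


insert(45) -> [45]
insert(46) -> [45, 46]
extract_min()->45, [46]
extract_min()->46, []
insert(25) -> [25]
extract_min()->25, []

Final heap: []


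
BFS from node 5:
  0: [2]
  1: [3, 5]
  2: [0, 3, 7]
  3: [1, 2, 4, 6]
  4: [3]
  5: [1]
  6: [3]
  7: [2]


Visit 5, enqueue [1]
Visit 1, enqueue [3]
Visit 3, enqueue [2, 4, 6]
Visit 2, enqueue [0, 7]
Visit 4, enqueue []
Visit 6, enqueue []
Visit 0, enqueue []
Visit 7, enqueue []

BFS order: [5, 1, 3, 2, 4, 6, 0, 7]


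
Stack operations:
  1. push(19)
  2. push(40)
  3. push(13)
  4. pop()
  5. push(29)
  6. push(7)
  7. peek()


push(19) -> [19]
push(40) -> [19, 40]
push(13) -> [19, 40, 13]
pop()->13, [19, 40]
push(29) -> [19, 40, 29]
push(7) -> [19, 40, 29, 7]
peek()->7

Final stack: [19, 40, 29, 7]


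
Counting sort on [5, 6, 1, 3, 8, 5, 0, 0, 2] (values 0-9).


Input: [5, 6, 1, 3, 8, 5, 0, 0, 2]
Counts: [2, 1, 1, 1, 0, 2, 1, 0, 1, 0]

Sorted: [0, 0, 1, 2, 3, 5, 5, 6, 8]


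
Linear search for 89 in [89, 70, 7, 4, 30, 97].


i=0: 89==89 found!

Found at 0, 1 comps


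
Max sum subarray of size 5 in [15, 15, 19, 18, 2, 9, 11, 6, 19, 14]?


[0:5]: 69
[1:6]: 63
[2:7]: 59
[3:8]: 46
[4:9]: 47
[5:10]: 59

Max: 69 at [0:5]


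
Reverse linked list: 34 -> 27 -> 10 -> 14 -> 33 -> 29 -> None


Step 1: curr=34, set curr.next=prev(None) | reversed so far: 34
Step 2: curr=27, set curr.next=prev(34) | reversed so far: 27 -> 34
Step 3: curr=10, set curr.next=prev(27) | reversed so far: 10 -> 27 -> 34
Step 4: curr=14, set curr.next=prev(10) | reversed so far: 14 -> 10 -> 27 -> 34
Step 5: curr=33, set curr.next=prev(14) | reversed so far: 33 -> 14 -> 10 -> 27 -> 34
Step 6: curr=29, set curr.next=prev(33) | reversed so far: 29 -> 33 -> 14 -> 10 -> 27 -> 34

29 -> 33 -> 14 -> 10 -> 27 -> 34 -> None


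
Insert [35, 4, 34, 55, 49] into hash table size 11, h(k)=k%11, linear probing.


Insert 35: h=2 -> slot 2
Insert 4: h=4 -> slot 4
Insert 34: h=1 -> slot 1
Insert 55: h=0 -> slot 0
Insert 49: h=5 -> slot 5

Table: [55, 34, 35, None, 4, 49, None, None, None, None, None]


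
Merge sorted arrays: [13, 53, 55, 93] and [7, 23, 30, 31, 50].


Take 7 from B
Take 13 from A
Take 23 from B
Take 30 from B
Take 31 from B
Take 50 from B

Merged: [7, 13, 23, 30, 31, 50, 53, 55, 93]


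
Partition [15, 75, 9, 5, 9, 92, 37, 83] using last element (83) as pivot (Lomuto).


Pivot: 83
  15 <= 83: advance i (no swap)
  75 <= 83: advance i (no swap)
  9 <= 83: advance i (no swap)
  5 <= 83: advance i (no swap)
  9 <= 83: advance i (no swap)
  37 <= 83: swap -> [15, 75, 9, 5, 9, 37, 92, 83]
Place pivot at 6: [15, 75, 9, 5, 9, 37, 83, 92]

Partitioned: [15, 75, 9, 5, 9, 37, 83, 92]


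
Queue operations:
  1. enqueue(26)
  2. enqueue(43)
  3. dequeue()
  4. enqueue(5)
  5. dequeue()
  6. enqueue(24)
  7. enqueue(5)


enqueue(26) -> [26]
enqueue(43) -> [26, 43]
dequeue()->26, [43]
enqueue(5) -> [43, 5]
dequeue()->43, [5]
enqueue(24) -> [5, 24]
enqueue(5) -> [5, 24, 5]

Final queue: [5, 24, 5]


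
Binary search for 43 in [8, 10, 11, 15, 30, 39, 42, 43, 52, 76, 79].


Step 1: lo=0, hi=10, mid=5, val=39
Step 2: lo=6, hi=10, mid=8, val=52
Step 3: lo=6, hi=7, mid=6, val=42
Step 4: lo=7, hi=7, mid=7, val=43

Found at index 7


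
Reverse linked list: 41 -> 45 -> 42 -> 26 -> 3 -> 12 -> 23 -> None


Step 1: curr=41, set curr.next=prev(None) | reversed so far: 41
Step 2: curr=45, set curr.next=prev(41) | reversed so far: 45 -> 41
Step 3: curr=42, set curr.next=prev(45) | reversed so far: 42 -> 45 -> 41
Step 4: curr=26, set curr.next=prev(42) | reversed so far: 26 -> 42 -> 45 -> 41
Step 5: curr=3, set curr.next=prev(26) | reversed so far: 3 -> 26 -> 42 -> 45 -> 41
Step 6: curr=12, set curr.next=prev(3) | reversed so far: 12 -> 3 -> 26 -> 42 -> 45 -> 41
Step 7: curr=23, set curr.next=prev(12) | reversed so far: 23 -> 12 -> 3 -> 26 -> 42 -> 45 -> 41

23 -> 12 -> 3 -> 26 -> 42 -> 45 -> 41 -> None


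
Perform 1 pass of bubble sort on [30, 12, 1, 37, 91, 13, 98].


Initial: [30, 12, 1, 37, 91, 13, 98]
Pass 1: [12, 1, 30, 37, 13, 91, 98] (3 swaps)

After 1 pass: [12, 1, 30, 37, 13, 91, 98]


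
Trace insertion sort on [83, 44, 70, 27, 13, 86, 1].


Initial: [83, 44, 70, 27, 13, 86, 1]
Insert 44: [44, 83, 70, 27, 13, 86, 1]
Insert 70: [44, 70, 83, 27, 13, 86, 1]
Insert 27: [27, 44, 70, 83, 13, 86, 1]
Insert 13: [13, 27, 44, 70, 83, 86, 1]
Insert 86: [13, 27, 44, 70, 83, 86, 1]
Insert 1: [1, 13, 27, 44, 70, 83, 86]

Sorted: [1, 13, 27, 44, 70, 83, 86]


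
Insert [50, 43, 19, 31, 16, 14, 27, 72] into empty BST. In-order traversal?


Insert 50: root
Insert 43: L from 50
Insert 19: L from 50 -> L from 43
Insert 31: L from 50 -> L from 43 -> R from 19
Insert 16: L from 50 -> L from 43 -> L from 19
Insert 14: L from 50 -> L from 43 -> L from 19 -> L from 16
Insert 27: L from 50 -> L from 43 -> R from 19 -> L from 31
Insert 72: R from 50

In-order: [14, 16, 19, 27, 31, 43, 50, 72]


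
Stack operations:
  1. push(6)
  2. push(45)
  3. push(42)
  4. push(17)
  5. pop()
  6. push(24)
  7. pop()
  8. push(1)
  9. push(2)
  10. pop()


push(6) -> [6]
push(45) -> [6, 45]
push(42) -> [6, 45, 42]
push(17) -> [6, 45, 42, 17]
pop()->17, [6, 45, 42]
push(24) -> [6, 45, 42, 24]
pop()->24, [6, 45, 42]
push(1) -> [6, 45, 42, 1]
push(2) -> [6, 45, 42, 1, 2]
pop()->2, [6, 45, 42, 1]

Final stack: [6, 45, 42, 1]


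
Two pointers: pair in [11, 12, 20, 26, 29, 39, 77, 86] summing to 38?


lo=0(11)+hi=7(86)=97
lo=0(11)+hi=6(77)=88
lo=0(11)+hi=5(39)=50
lo=0(11)+hi=4(29)=40
lo=0(11)+hi=3(26)=37
lo=1(12)+hi=3(26)=38

Yes: 12+26=38


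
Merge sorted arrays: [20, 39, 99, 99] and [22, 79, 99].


Take 20 from A
Take 22 from B
Take 39 from A
Take 79 from B
Take 99 from A
Take 99 from A

Merged: [20, 22, 39, 79, 99, 99, 99]


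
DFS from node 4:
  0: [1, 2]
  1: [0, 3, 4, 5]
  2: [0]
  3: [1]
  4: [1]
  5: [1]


Visit 4, push [1]
Visit 1, push [5, 3, 0]
Visit 0, push [2]
Visit 2, push []
Visit 3, push []
Visit 5, push []

DFS order: [4, 1, 0, 2, 3, 5]


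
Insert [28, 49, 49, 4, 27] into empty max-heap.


Insert 28: [28]
Insert 49: [49, 28]
Insert 49: [49, 28, 49]
Insert 4: [49, 28, 49, 4]
Insert 27: [49, 28, 49, 4, 27]

Final heap: [49, 28, 49, 4, 27]


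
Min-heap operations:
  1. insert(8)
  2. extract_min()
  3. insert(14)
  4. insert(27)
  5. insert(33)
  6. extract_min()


insert(8) -> [8]
extract_min()->8, []
insert(14) -> [14]
insert(27) -> [14, 27]
insert(33) -> [14, 27, 33]
extract_min()->14, [27, 33]

Final heap: [27, 33]


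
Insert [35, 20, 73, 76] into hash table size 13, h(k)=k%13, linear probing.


Insert 35: h=9 -> slot 9
Insert 20: h=7 -> slot 7
Insert 73: h=8 -> slot 8
Insert 76: h=11 -> slot 11

Table: [None, None, None, None, None, None, None, 20, 73, 35, None, 76, None]


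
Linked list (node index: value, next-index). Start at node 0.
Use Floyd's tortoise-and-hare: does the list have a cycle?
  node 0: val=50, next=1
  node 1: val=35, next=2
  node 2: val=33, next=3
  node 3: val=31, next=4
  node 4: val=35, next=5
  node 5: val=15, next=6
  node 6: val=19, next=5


Floyd's tortoise (slow, +1) and hare (fast, +2):
  init: slow=0, fast=0
  step 1: slow=1, fast=2
  step 2: slow=2, fast=4
  step 3: slow=3, fast=6
  step 4: slow=4, fast=6
  step 5: slow=5, fast=6
  step 6: slow=6, fast=6
  slow == fast at node 6: cycle detected

Cycle: yes


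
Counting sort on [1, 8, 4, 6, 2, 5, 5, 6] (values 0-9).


Input: [1, 8, 4, 6, 2, 5, 5, 6]
Counts: [0, 1, 1, 0, 1, 2, 2, 0, 1, 0]

Sorted: [1, 2, 4, 5, 5, 6, 6, 8]


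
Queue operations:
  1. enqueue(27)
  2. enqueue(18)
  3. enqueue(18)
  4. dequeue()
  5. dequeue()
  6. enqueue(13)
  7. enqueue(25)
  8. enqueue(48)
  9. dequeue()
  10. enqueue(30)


enqueue(27) -> [27]
enqueue(18) -> [27, 18]
enqueue(18) -> [27, 18, 18]
dequeue()->27, [18, 18]
dequeue()->18, [18]
enqueue(13) -> [18, 13]
enqueue(25) -> [18, 13, 25]
enqueue(48) -> [18, 13, 25, 48]
dequeue()->18, [13, 25, 48]
enqueue(30) -> [13, 25, 48, 30]

Final queue: [13, 25, 48, 30]


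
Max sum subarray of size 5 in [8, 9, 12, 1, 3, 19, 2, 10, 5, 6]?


[0:5]: 33
[1:6]: 44
[2:7]: 37
[3:8]: 35
[4:9]: 39
[5:10]: 42

Max: 44 at [1:6]


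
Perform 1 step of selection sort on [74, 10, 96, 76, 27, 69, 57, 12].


Initial: [74, 10, 96, 76, 27, 69, 57, 12]
Step 1: min=10 at 1
  Swap: [10, 74, 96, 76, 27, 69, 57, 12]

After 1 step: [10, 74, 96, 76, 27, 69, 57, 12]


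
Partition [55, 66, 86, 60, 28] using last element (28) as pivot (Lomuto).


Pivot: 28
Place pivot at 0: [28, 66, 86, 60, 55]

Partitioned: [28, 66, 86, 60, 55]


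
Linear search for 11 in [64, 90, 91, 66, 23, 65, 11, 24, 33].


i=0: 64!=11
i=1: 90!=11
i=2: 91!=11
i=3: 66!=11
i=4: 23!=11
i=5: 65!=11
i=6: 11==11 found!

Found at 6, 7 comps


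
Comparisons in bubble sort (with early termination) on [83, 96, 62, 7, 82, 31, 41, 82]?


Algorithm: bubble sort (with early termination)
Input: [83, 96, 62, 7, 82, 31, 41, 82]
Sorted: [7, 31, 41, 62, 82, 82, 83, 96]

25


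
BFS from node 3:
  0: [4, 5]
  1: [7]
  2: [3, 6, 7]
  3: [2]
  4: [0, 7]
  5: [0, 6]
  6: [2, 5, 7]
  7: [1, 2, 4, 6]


Visit 3, enqueue [2]
Visit 2, enqueue [6, 7]
Visit 6, enqueue [5]
Visit 7, enqueue [1, 4]
Visit 5, enqueue [0]
Visit 1, enqueue []
Visit 4, enqueue []
Visit 0, enqueue []

BFS order: [3, 2, 6, 7, 5, 1, 4, 0]


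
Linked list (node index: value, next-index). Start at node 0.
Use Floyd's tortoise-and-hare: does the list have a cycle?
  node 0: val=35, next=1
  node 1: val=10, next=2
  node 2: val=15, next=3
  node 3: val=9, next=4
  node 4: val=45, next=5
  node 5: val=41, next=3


Floyd's tortoise (slow, +1) and hare (fast, +2):
  init: slow=0, fast=0
  step 1: slow=1, fast=2
  step 2: slow=2, fast=4
  step 3: slow=3, fast=3
  slow == fast at node 3: cycle detected

Cycle: yes


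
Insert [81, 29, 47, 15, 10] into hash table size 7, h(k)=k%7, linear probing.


Insert 81: h=4 -> slot 4
Insert 29: h=1 -> slot 1
Insert 47: h=5 -> slot 5
Insert 15: h=1, 1 probes -> slot 2
Insert 10: h=3 -> slot 3

Table: [None, 29, 15, 10, 81, 47, None]


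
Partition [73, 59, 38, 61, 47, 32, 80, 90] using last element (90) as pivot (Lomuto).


Pivot: 90
  73 <= 90: advance i (no swap)
  59 <= 90: advance i (no swap)
  38 <= 90: advance i (no swap)
  61 <= 90: advance i (no swap)
  47 <= 90: advance i (no swap)
  32 <= 90: advance i (no swap)
  80 <= 90: advance i (no swap)
Place pivot at 7: [73, 59, 38, 61, 47, 32, 80, 90]

Partitioned: [73, 59, 38, 61, 47, 32, 80, 90]


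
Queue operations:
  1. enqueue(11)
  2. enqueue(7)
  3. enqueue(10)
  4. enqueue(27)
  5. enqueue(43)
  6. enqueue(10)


enqueue(11) -> [11]
enqueue(7) -> [11, 7]
enqueue(10) -> [11, 7, 10]
enqueue(27) -> [11, 7, 10, 27]
enqueue(43) -> [11, 7, 10, 27, 43]
enqueue(10) -> [11, 7, 10, 27, 43, 10]

Final queue: [11, 7, 10, 27, 43, 10]


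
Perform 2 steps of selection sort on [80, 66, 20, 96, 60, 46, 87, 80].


Initial: [80, 66, 20, 96, 60, 46, 87, 80]
Step 1: min=20 at 2
  Swap: [20, 66, 80, 96, 60, 46, 87, 80]
Step 2: min=46 at 5
  Swap: [20, 46, 80, 96, 60, 66, 87, 80]

After 2 steps: [20, 46, 80, 96, 60, 66, 87, 80]


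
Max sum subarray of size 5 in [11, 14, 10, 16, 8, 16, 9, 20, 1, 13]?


[0:5]: 59
[1:6]: 64
[2:7]: 59
[3:8]: 69
[4:9]: 54
[5:10]: 59

Max: 69 at [3:8]


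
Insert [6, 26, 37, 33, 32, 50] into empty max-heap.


Insert 6: [6]
Insert 26: [26, 6]
Insert 37: [37, 6, 26]
Insert 33: [37, 33, 26, 6]
Insert 32: [37, 33, 26, 6, 32]
Insert 50: [50, 33, 37, 6, 32, 26]

Final heap: [50, 33, 37, 6, 32, 26]


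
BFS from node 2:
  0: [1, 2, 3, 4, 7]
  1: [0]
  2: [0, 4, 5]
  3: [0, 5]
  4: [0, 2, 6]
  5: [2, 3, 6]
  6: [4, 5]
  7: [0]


Visit 2, enqueue [0, 4, 5]
Visit 0, enqueue [1, 3, 7]
Visit 4, enqueue [6]
Visit 5, enqueue []
Visit 1, enqueue []
Visit 3, enqueue []
Visit 7, enqueue []
Visit 6, enqueue []

BFS order: [2, 0, 4, 5, 1, 3, 7, 6]


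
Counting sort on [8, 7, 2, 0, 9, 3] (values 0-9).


Input: [8, 7, 2, 0, 9, 3]
Counts: [1, 0, 1, 1, 0, 0, 0, 1, 1, 1]

Sorted: [0, 2, 3, 7, 8, 9]


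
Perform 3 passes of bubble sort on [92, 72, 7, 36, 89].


Initial: [92, 72, 7, 36, 89]
Pass 1: [72, 7, 36, 89, 92] (4 swaps)
Pass 2: [7, 36, 72, 89, 92] (2 swaps)
Pass 3: [7, 36, 72, 89, 92] (0 swaps)

After 3 passes: [7, 36, 72, 89, 92]


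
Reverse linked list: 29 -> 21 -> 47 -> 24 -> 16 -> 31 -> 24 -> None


Step 1: curr=29, set curr.next=prev(None) | reversed so far: 29
Step 2: curr=21, set curr.next=prev(29) | reversed so far: 21 -> 29
Step 3: curr=47, set curr.next=prev(21) | reversed so far: 47 -> 21 -> 29
Step 4: curr=24, set curr.next=prev(47) | reversed so far: 24 -> 47 -> 21 -> 29
Step 5: curr=16, set curr.next=prev(24) | reversed so far: 16 -> 24 -> 47 -> 21 -> 29
Step 6: curr=31, set curr.next=prev(16) | reversed so far: 31 -> 16 -> 24 -> 47 -> 21 -> 29
Step 7: curr=24, set curr.next=prev(31) | reversed so far: 24 -> 31 -> 16 -> 24 -> 47 -> 21 -> 29

24 -> 31 -> 16 -> 24 -> 47 -> 21 -> 29 -> None


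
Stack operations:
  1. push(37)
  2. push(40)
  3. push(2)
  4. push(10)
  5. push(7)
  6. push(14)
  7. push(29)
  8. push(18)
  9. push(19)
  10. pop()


push(37) -> [37]
push(40) -> [37, 40]
push(2) -> [37, 40, 2]
push(10) -> [37, 40, 2, 10]
push(7) -> [37, 40, 2, 10, 7]
push(14) -> [37, 40, 2, 10, 7, 14]
push(29) -> [37, 40, 2, 10, 7, 14, 29]
push(18) -> [37, 40, 2, 10, 7, 14, 29, 18]
push(19) -> [37, 40, 2, 10, 7, 14, 29, 18, 19]
pop()->19, [37, 40, 2, 10, 7, 14, 29, 18]

Final stack: [37, 40, 2, 10, 7, 14, 29, 18]


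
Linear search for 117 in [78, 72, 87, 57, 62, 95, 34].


i=0: 78!=117
i=1: 72!=117
i=2: 87!=117
i=3: 57!=117
i=4: 62!=117
i=5: 95!=117
i=6: 34!=117

Not found, 7 comps


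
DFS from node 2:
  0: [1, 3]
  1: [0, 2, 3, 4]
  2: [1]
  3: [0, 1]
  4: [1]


Visit 2, push [1]
Visit 1, push [4, 3, 0]
Visit 0, push [3]
Visit 3, push []
Visit 4, push []

DFS order: [2, 1, 0, 3, 4]


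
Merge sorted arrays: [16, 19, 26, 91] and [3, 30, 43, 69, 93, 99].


Take 3 from B
Take 16 from A
Take 19 from A
Take 26 from A
Take 30 from B
Take 43 from B
Take 69 from B
Take 91 from A

Merged: [3, 16, 19, 26, 30, 43, 69, 91, 93, 99]


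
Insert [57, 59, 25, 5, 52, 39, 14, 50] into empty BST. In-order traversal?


Insert 57: root
Insert 59: R from 57
Insert 25: L from 57
Insert 5: L from 57 -> L from 25
Insert 52: L from 57 -> R from 25
Insert 39: L from 57 -> R from 25 -> L from 52
Insert 14: L from 57 -> L from 25 -> R from 5
Insert 50: L from 57 -> R from 25 -> L from 52 -> R from 39

In-order: [5, 14, 25, 39, 50, 52, 57, 59]


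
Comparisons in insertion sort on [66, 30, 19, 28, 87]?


Algorithm: insertion sort
Input: [66, 30, 19, 28, 87]
Sorted: [19, 28, 30, 66, 87]

7


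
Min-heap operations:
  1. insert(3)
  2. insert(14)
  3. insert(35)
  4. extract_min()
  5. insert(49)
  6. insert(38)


insert(3) -> [3]
insert(14) -> [3, 14]
insert(35) -> [3, 14, 35]
extract_min()->3, [14, 35]
insert(49) -> [14, 35, 49]
insert(38) -> [14, 35, 49, 38]

Final heap: [14, 35, 49, 38]


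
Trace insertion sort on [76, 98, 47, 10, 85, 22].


Initial: [76, 98, 47, 10, 85, 22]
Insert 98: [76, 98, 47, 10, 85, 22]
Insert 47: [47, 76, 98, 10, 85, 22]
Insert 10: [10, 47, 76, 98, 85, 22]
Insert 85: [10, 47, 76, 85, 98, 22]
Insert 22: [10, 22, 47, 76, 85, 98]

Sorted: [10, 22, 47, 76, 85, 98]


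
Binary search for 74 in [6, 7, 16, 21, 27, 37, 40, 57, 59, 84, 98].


Step 1: lo=0, hi=10, mid=5, val=37
Step 2: lo=6, hi=10, mid=8, val=59
Step 3: lo=9, hi=10, mid=9, val=84

Not found


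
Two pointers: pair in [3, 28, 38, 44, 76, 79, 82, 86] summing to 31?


lo=0(3)+hi=7(86)=89
lo=0(3)+hi=6(82)=85
lo=0(3)+hi=5(79)=82
lo=0(3)+hi=4(76)=79
lo=0(3)+hi=3(44)=47
lo=0(3)+hi=2(38)=41
lo=0(3)+hi=1(28)=31

Yes: 3+28=31


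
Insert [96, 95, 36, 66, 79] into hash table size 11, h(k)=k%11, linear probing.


Insert 96: h=8 -> slot 8
Insert 95: h=7 -> slot 7
Insert 36: h=3 -> slot 3
Insert 66: h=0 -> slot 0
Insert 79: h=2 -> slot 2

Table: [66, None, 79, 36, None, None, None, 95, 96, None, None]


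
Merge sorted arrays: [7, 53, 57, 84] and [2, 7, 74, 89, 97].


Take 2 from B
Take 7 from A
Take 7 from B
Take 53 from A
Take 57 from A
Take 74 from B
Take 84 from A

Merged: [2, 7, 7, 53, 57, 74, 84, 89, 97]


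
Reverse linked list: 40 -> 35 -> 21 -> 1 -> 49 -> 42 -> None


Step 1: curr=40, set curr.next=prev(None) | reversed so far: 40
Step 2: curr=35, set curr.next=prev(40) | reversed so far: 35 -> 40
Step 3: curr=21, set curr.next=prev(35) | reversed so far: 21 -> 35 -> 40
Step 4: curr=1, set curr.next=prev(21) | reversed so far: 1 -> 21 -> 35 -> 40
Step 5: curr=49, set curr.next=prev(1) | reversed so far: 49 -> 1 -> 21 -> 35 -> 40
Step 6: curr=42, set curr.next=prev(49) | reversed so far: 42 -> 49 -> 1 -> 21 -> 35 -> 40

42 -> 49 -> 1 -> 21 -> 35 -> 40 -> None


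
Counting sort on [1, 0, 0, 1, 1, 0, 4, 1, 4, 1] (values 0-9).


Input: [1, 0, 0, 1, 1, 0, 4, 1, 4, 1]
Counts: [3, 5, 0, 0, 2, 0, 0, 0, 0, 0]

Sorted: [0, 0, 0, 1, 1, 1, 1, 1, 4, 4]


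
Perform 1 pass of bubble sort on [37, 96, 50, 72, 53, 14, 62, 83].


Initial: [37, 96, 50, 72, 53, 14, 62, 83]
Pass 1: [37, 50, 72, 53, 14, 62, 83, 96] (6 swaps)

After 1 pass: [37, 50, 72, 53, 14, 62, 83, 96]


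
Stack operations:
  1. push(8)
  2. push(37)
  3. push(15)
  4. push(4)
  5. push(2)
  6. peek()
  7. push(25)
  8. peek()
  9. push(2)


push(8) -> [8]
push(37) -> [8, 37]
push(15) -> [8, 37, 15]
push(4) -> [8, 37, 15, 4]
push(2) -> [8, 37, 15, 4, 2]
peek()->2
push(25) -> [8, 37, 15, 4, 2, 25]
peek()->25
push(2) -> [8, 37, 15, 4, 2, 25, 2]

Final stack: [8, 37, 15, 4, 2, 25, 2]


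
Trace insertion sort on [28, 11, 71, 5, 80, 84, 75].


Initial: [28, 11, 71, 5, 80, 84, 75]
Insert 11: [11, 28, 71, 5, 80, 84, 75]
Insert 71: [11, 28, 71, 5, 80, 84, 75]
Insert 5: [5, 11, 28, 71, 80, 84, 75]
Insert 80: [5, 11, 28, 71, 80, 84, 75]
Insert 84: [5, 11, 28, 71, 80, 84, 75]
Insert 75: [5, 11, 28, 71, 75, 80, 84]

Sorted: [5, 11, 28, 71, 75, 80, 84]


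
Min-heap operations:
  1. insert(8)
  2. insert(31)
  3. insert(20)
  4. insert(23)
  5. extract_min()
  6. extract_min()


insert(8) -> [8]
insert(31) -> [8, 31]
insert(20) -> [8, 31, 20]
insert(23) -> [8, 23, 20, 31]
extract_min()->8, [20, 23, 31]
extract_min()->20, [23, 31]

Final heap: [23, 31]


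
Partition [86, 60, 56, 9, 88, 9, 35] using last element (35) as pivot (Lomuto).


Pivot: 35
  9 <= 35: swap -> [9, 60, 56, 86, 88, 9, 35]
  9 <= 35: swap -> [9, 9, 56, 86, 88, 60, 35]
Place pivot at 2: [9, 9, 35, 86, 88, 60, 56]

Partitioned: [9, 9, 35, 86, 88, 60, 56]


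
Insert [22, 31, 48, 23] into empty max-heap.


Insert 22: [22]
Insert 31: [31, 22]
Insert 48: [48, 22, 31]
Insert 23: [48, 23, 31, 22]

Final heap: [48, 23, 31, 22]


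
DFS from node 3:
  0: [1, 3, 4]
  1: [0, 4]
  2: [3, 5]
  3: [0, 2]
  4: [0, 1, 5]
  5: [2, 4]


Visit 3, push [2, 0]
Visit 0, push [4, 1]
Visit 1, push [4]
Visit 4, push [5]
Visit 5, push [2]
Visit 2, push []

DFS order: [3, 0, 1, 4, 5, 2]


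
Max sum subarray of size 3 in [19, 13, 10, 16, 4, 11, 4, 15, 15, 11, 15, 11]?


[0:3]: 42
[1:4]: 39
[2:5]: 30
[3:6]: 31
[4:7]: 19
[5:8]: 30
[6:9]: 34
[7:10]: 41
[8:11]: 41
[9:12]: 37

Max: 42 at [0:3]


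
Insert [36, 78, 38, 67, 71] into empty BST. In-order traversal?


Insert 36: root
Insert 78: R from 36
Insert 38: R from 36 -> L from 78
Insert 67: R from 36 -> L from 78 -> R from 38
Insert 71: R from 36 -> L from 78 -> R from 38 -> R from 67

In-order: [36, 38, 67, 71, 78]


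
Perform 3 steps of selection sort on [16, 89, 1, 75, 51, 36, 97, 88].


Initial: [16, 89, 1, 75, 51, 36, 97, 88]
Step 1: min=1 at 2
  Swap: [1, 89, 16, 75, 51, 36, 97, 88]
Step 2: min=16 at 2
  Swap: [1, 16, 89, 75, 51, 36, 97, 88]
Step 3: min=36 at 5
  Swap: [1, 16, 36, 75, 51, 89, 97, 88]

After 3 steps: [1, 16, 36, 75, 51, 89, 97, 88]


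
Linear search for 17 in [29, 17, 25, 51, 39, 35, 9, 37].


i=0: 29!=17
i=1: 17==17 found!

Found at 1, 2 comps


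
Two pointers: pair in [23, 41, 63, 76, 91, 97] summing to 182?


lo=0(23)+hi=5(97)=120
lo=1(41)+hi=5(97)=138
lo=2(63)+hi=5(97)=160
lo=3(76)+hi=5(97)=173
lo=4(91)+hi=5(97)=188

No pair found


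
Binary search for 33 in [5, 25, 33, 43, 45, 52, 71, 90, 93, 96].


Step 1: lo=0, hi=9, mid=4, val=45
Step 2: lo=0, hi=3, mid=1, val=25
Step 3: lo=2, hi=3, mid=2, val=33

Found at index 2


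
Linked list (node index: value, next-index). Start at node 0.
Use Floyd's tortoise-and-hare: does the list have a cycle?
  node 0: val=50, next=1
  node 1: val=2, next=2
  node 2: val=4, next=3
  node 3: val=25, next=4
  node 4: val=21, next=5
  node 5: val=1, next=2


Floyd's tortoise (slow, +1) and hare (fast, +2):
  init: slow=0, fast=0
  step 1: slow=1, fast=2
  step 2: slow=2, fast=4
  step 3: slow=3, fast=2
  step 4: slow=4, fast=4
  slow == fast at node 4: cycle detected

Cycle: yes


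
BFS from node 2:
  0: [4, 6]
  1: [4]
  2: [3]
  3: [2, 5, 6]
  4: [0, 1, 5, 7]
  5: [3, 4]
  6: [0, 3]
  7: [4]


Visit 2, enqueue [3]
Visit 3, enqueue [5, 6]
Visit 5, enqueue [4]
Visit 6, enqueue [0]
Visit 4, enqueue [1, 7]
Visit 0, enqueue []
Visit 1, enqueue []
Visit 7, enqueue []

BFS order: [2, 3, 5, 6, 4, 0, 1, 7]


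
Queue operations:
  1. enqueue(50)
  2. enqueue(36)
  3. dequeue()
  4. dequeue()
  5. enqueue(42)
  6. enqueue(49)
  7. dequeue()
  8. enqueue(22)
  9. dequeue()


enqueue(50) -> [50]
enqueue(36) -> [50, 36]
dequeue()->50, [36]
dequeue()->36, []
enqueue(42) -> [42]
enqueue(49) -> [42, 49]
dequeue()->42, [49]
enqueue(22) -> [49, 22]
dequeue()->49, [22]

Final queue: [22]


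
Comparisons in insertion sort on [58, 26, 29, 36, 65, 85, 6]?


Algorithm: insertion sort
Input: [58, 26, 29, 36, 65, 85, 6]
Sorted: [6, 26, 29, 36, 58, 65, 85]

13


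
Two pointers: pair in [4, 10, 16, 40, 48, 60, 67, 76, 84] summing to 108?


lo=0(4)+hi=8(84)=88
lo=1(10)+hi=8(84)=94
lo=2(16)+hi=8(84)=100
lo=3(40)+hi=8(84)=124
lo=3(40)+hi=7(76)=116
lo=3(40)+hi=6(67)=107
lo=4(48)+hi=6(67)=115
lo=4(48)+hi=5(60)=108

Yes: 48+60=108


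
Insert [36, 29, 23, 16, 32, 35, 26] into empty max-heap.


Insert 36: [36]
Insert 29: [36, 29]
Insert 23: [36, 29, 23]
Insert 16: [36, 29, 23, 16]
Insert 32: [36, 32, 23, 16, 29]
Insert 35: [36, 32, 35, 16, 29, 23]
Insert 26: [36, 32, 35, 16, 29, 23, 26]

Final heap: [36, 32, 35, 16, 29, 23, 26]


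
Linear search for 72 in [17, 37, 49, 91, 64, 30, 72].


i=0: 17!=72
i=1: 37!=72
i=2: 49!=72
i=3: 91!=72
i=4: 64!=72
i=5: 30!=72
i=6: 72==72 found!

Found at 6, 7 comps


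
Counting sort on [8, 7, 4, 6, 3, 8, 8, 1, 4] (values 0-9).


Input: [8, 7, 4, 6, 3, 8, 8, 1, 4]
Counts: [0, 1, 0, 1, 2, 0, 1, 1, 3, 0]

Sorted: [1, 3, 4, 4, 6, 7, 8, 8, 8]


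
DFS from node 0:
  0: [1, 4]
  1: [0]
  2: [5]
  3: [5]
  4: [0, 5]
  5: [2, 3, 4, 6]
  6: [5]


Visit 0, push [4, 1]
Visit 1, push []
Visit 4, push [5]
Visit 5, push [6, 3, 2]
Visit 2, push []
Visit 3, push []
Visit 6, push []

DFS order: [0, 1, 4, 5, 2, 3, 6]


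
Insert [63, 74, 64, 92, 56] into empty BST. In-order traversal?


Insert 63: root
Insert 74: R from 63
Insert 64: R from 63 -> L from 74
Insert 92: R from 63 -> R from 74
Insert 56: L from 63

In-order: [56, 63, 64, 74, 92]


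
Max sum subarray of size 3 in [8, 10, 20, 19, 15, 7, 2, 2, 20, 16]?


[0:3]: 38
[1:4]: 49
[2:5]: 54
[3:6]: 41
[4:7]: 24
[5:8]: 11
[6:9]: 24
[7:10]: 38

Max: 54 at [2:5]


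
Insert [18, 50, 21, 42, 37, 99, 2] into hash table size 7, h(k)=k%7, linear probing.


Insert 18: h=4 -> slot 4
Insert 50: h=1 -> slot 1
Insert 21: h=0 -> slot 0
Insert 42: h=0, 2 probes -> slot 2
Insert 37: h=2, 1 probes -> slot 3
Insert 99: h=1, 4 probes -> slot 5
Insert 2: h=2, 4 probes -> slot 6

Table: [21, 50, 42, 37, 18, 99, 2]
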